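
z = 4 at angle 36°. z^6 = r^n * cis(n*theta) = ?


r^6 = 4^6 = 4096
n*theta = 6*36° = 216° = 216° (mod 360)
a = 4096*cos(216°) = -3313.7336
b = 4096*sin(216°) = -2407.5684

4096 cis(216°) = -3313.7336 - 2407.5684i


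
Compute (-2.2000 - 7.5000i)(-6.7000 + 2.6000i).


Real = -2.2*(-6.7) - (-7.5)*2.6 = 14.74 - (-19.5) = 34.24
Imag = -2.2*2.6 - (6.7)*(-7.5) = -5.72 + 50.25 = 44.53

34.2400 + 44.5300i


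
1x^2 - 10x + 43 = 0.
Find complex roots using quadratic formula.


disc = (-10)^2 - 4*1*43 = 100 - 172 = -72
sqrt(|disc|) = sqrt(72) = 8.4853
Real part = 10/(2*1) = 5.0000
Imag part = 8.4853/(2*1) = 4.2426

5.0000 ± 4.2426i


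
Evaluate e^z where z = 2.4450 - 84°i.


e^2.4450 = 11.53055
cos(-84°) = 0.10453
sin(-84°) = -0.99452
Real = 11.53055*0.10453 = 1.2053
Imag = 11.53055*(-0.99452) = -11.4674

1.2053 - 11.4674i


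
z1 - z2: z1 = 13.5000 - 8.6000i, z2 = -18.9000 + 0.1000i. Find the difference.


Real: 13.5 + 18.9 = 32.4
Imag: -8.6 - 0.1 = -8.7

32.4000 - 8.7000i


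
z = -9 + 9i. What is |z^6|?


|z| = sqrt(81+81) = sqrt(162) = 12.7279
|z^6| = |z|^6 = (sqrt(162))^6 = 162^3 = 4251528

|z^6| = 4251528


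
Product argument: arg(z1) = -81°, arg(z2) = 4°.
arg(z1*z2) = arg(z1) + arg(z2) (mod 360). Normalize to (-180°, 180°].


arg(z1*z2) = -81° + 4° = -77°
Normalized to (-180°, 180°]: -77°

-77°


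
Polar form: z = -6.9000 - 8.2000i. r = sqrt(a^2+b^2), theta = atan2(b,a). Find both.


r = sqrt(47.61+67.24) = sqrt(114.85) = 10.7168
theta = atan2(-8.2, -6.9) = -130.0794 degrees

r = 10.7168, theta = -130.0794 degrees


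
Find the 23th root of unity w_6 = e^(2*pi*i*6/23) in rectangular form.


Angle = 360*6/23 = 93.913°
a = cos(93.913°) = -0.0682
b = sin(93.913°) = 0.9977

-0.0682 + 0.9977i


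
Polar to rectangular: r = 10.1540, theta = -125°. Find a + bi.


a = 10.1540*cos(-125°) = 10.1540*(-0.57358) = -5.8241
b = 10.1540*sin(-125°) = 10.1540*(-0.819152) = -8.3177

-5.8241 - 8.3177i


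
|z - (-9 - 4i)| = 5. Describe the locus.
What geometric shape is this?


|z - z0| = r is a circle with center z0 and radius r.
Center = (-9, -4), radius = 5

Circle with center (-9, -4) and radius 5


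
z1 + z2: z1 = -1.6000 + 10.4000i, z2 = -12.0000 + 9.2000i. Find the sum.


Real: -1.6 - 12 = -13.6
Imag: 10.4 + 9.2 = 19.6

-13.6000 + 19.6000i


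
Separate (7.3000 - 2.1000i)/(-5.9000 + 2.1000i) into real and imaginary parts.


Multiply by conjugate: (7.3000 - 2.1000i)(-5.9000 - 2.1000i) / ((-5.9)^2 + 2.1^2)
Numerator real = 7.3*(-5.9) - (2.1)*2.1 = -47.48
Numerator imag = -2.1*(-5.9) - 7.3*2.1 = -2.94
Denominator = 39.22
Re(z) = -47.48/39.22 = -1.2106
Im(z) = -2.94/39.22 = -0.0750

Re(z) = -1.2106, Im(z) = -0.0750


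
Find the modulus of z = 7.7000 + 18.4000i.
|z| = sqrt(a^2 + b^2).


|z| = sqrt(7.7^2 + 18.4^2) = sqrt(59.29 + 338.56) = sqrt(397.85) = 19.9462

|z| = 19.9462


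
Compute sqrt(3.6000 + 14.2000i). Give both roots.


|z| = sqrt(12.96+201.64) = 14.6492
sqrt((|z|+a)/2) = sqrt((14.6492+3.6)/2) = sqrt(9.1246) = 3.0207
sqrt((|z|-a)/2) = sqrt((14.6492-3.6)/2) = sqrt(5.5246) = 2.3505

±(3.0207 + 2.3505i) i.e. 3.0207 + 2.3505i and -3.0207 - 2.3505i


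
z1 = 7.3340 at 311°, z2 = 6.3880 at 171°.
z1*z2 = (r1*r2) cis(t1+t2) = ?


r = 7.3340 * 6.3880 = 46.8496
theta = 311° + 171° = 482° = 122° (mod 360)

46.8496 cis(122°)


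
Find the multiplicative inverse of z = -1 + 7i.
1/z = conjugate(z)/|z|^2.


|z|^2 = 1+49 = 50
1/z = (-1 - 7i)/50

1/z = -0.0200 - 0.1400i


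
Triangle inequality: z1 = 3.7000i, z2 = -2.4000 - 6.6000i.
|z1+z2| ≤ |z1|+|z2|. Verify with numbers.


|z1| = sqrt(0^2 + 3.7^2) = sqrt(13.69) = 3.7000
|z2| = sqrt((-2.4)^2 + (-6.6)^2) = sqrt(49.32) = 7.0228
z1+z2 = -2.4000 - 2.9000i
|z1+z2| = sqrt(14.17) = 3.7643
|z1|+|z2| = 3.7000 + 7.0228 = 10.7228

|z1+z2| = 3.7643 ≤ |z1|+|z2| = 10.7228 (verified)


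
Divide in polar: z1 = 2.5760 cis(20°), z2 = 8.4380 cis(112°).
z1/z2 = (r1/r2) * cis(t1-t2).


r = 2.5760 / 8.4380 = 0.3053
theta = 20° - 112° = -92° = 268° (mod 360)

0.3053 cis(268°)


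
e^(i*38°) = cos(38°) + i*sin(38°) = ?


cos(38°) = 0.7880
sin(38°) = 0.6157

e^(i*38°) = 0.7880 + 0.6157i


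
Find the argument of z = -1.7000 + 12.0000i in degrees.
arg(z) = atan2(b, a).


Re = -1.7, Im = 12
arg = atan2(12, -1.7) = 98.0632 degrees

arg(z) = 98.0632 degrees


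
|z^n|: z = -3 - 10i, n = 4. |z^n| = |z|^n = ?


|z| = sqrt(9+100) = sqrt(109) = 10.4403
|z^4| = |z|^4 = (sqrt(109))^4 = 109^2 = 11881

|z^4| = 11881


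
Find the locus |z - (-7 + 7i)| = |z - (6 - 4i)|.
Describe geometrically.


Equal distances means the locus is the perpendicular bisector of z1 and z2.
Midpoint = ((-7+6)/2, (7+(-4))/2) = (-0.5000, 1.5000)

Perpendicular bisector through (-0.5000, 1.5000)


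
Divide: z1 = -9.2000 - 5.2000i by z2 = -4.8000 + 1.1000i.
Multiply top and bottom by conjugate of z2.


Conjugate of z2 = -4.8000 - 1.1000i
Numerator: (-9.2000 - 5.2000i)(-4.8000 - 1.1000i) = 38.4400 + 35.0800i
Denominator: (-4.8)^2 + 1.1^2 = 24.25
Result = (38.4400 + 35.0800i)/24.25

1.5852 + 1.4466i


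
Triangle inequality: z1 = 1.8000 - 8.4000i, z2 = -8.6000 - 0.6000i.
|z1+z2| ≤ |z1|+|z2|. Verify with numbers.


|z1| = sqrt(1.8^2 + (-8.4)^2) = sqrt(73.8) = 8.5907
|z2| = sqrt((-8.6)^2 + (-0.6)^2) = sqrt(74.32) = 8.6209
z1+z2 = -6.8000 - 9.0000i
|z1+z2| = sqrt(127.24) = 11.2801
|z1|+|z2| = 8.5907 + 8.6209 = 17.2116

|z1+z2| = 11.2801 ≤ |z1|+|z2| = 17.2116 (verified)


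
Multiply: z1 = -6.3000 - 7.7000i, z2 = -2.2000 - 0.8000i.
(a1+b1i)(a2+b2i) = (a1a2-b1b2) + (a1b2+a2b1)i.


Real = -6.3*(-2.2) - (-7.7)*(-0.8) = 13.86 - 6.16 = 7.7
Imag = -6.3*(-0.8) - (2.2)*(-7.7) = 5.04 + 16.94 = 21.98

7.7000 + 21.9800i


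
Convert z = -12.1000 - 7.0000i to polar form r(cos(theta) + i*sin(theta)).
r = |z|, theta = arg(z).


r = sqrt(146.41+49) = sqrt(195.41) = 13.9789
theta = atan2(-7, -12.1) = -149.9501 degrees

r = 13.9789, theta = -149.9501 degrees


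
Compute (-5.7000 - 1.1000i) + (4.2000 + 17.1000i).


Real: -5.7 + 4.2 = -1.5
Imag: -1.1 + 17.1 = 16

-1.5000 + 16.0000i


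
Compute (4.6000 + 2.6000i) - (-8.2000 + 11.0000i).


Real: 4.6 + 8.2 = 12.8
Imag: 2.6 - 11 = -8.4

12.8000 - 8.4000i


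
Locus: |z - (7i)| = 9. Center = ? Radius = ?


|z - z0| = r is a circle with center z0 and radius r.
Center = (0, 7), radius = 9

Circle with center (0, 7) and radius 9


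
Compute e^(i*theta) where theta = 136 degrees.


cos(136°) = -0.7193
sin(136°) = 0.6947

e^(i*136°) = -0.7193 + 0.6947i


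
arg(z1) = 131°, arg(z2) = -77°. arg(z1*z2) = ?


arg(z1*z2) = 131° - 77° = 54°
Normalized to (-180°, 180°]: 54°

54°


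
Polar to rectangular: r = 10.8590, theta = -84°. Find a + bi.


a = 10.8590*cos(-84°) = 10.8590*0.10453 = 1.1351
b = 10.8590*sin(-84°) = 10.8590*(-0.99452) = -10.7995

1.1351 - 10.7995i


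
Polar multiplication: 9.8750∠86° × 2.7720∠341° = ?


r = 9.8750 * 2.7720 = 27.3735
theta = 86° + 341° = 427° = 67° (mod 360)

27.3735 cis(67°)


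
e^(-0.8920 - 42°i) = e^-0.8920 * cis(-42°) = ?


e^-0.8920 = 0.40984
cos(-42°) = 0.7431
sin(-42°) = -0.6691
Real = 0.40984*0.7431 = 0.3046
Imag = 0.40984*(-0.6691) = -0.2742

0.3046 - 0.2742i


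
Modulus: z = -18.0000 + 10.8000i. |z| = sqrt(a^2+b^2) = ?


|z| = sqrt((-18)^2 + 10.8^2) = sqrt(324 + 116.64) = sqrt(440.64) = 20.9914

|z| = 20.9914


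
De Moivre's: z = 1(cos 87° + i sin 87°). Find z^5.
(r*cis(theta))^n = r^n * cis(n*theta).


r^5 = 1^5 = 1
n*theta = 5*87° = 435° = 75° (mod 360)
a = 1*cos(75°) = 0.2588
b = 1*sin(75°) = 0.9659

1 cis(75°) = 0.2588 + 0.9659i


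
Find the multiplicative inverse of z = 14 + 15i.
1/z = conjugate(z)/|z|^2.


|z|^2 = 196+225 = 421
1/z = (14 - 15i)/421

1/z = 0.0333 - 0.0356i


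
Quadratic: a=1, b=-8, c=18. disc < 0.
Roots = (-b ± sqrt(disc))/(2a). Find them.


disc = (-8)^2 - 4*1*18 = 64 - 72 = -8
sqrt(|disc|) = sqrt(8) = 2.8284
Real part = 8/(2*1) = 4.0000
Imag part = 2.8284/(2*1) = 1.4142

4.0000 ± 1.4142i


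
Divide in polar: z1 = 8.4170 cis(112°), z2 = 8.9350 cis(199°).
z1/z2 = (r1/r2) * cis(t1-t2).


r = 8.4170 / 8.9350 = 0.9420
theta = 112° - 199° = -87° = 273° (mod 360)

0.9420 cis(273°)


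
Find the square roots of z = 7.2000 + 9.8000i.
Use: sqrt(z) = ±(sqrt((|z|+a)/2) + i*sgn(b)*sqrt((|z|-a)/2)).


|z| = sqrt(51.84+96.04) = 12.1606
sqrt((|z|+a)/2) = sqrt((12.1606+7.2)/2) = sqrt(9.6803) = 3.1113
sqrt((|z|-a)/2) = sqrt((12.1606-7.2)/2) = sqrt(2.4803) = 1.5749

±(3.1113 + 1.5749i) i.e. 3.1113 + 1.5749i and -3.1113 - 1.5749i


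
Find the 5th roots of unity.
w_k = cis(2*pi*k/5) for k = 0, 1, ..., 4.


The 5th roots of unity are cis(360k/5°) for k=0..4
Angle step = 360/5 = 72°
Primitive root: cis(72°)
Primitive root = 0.3090 + 0.9511i

5 roots at angles: 0°, 72°, 144°, 216°, 288°


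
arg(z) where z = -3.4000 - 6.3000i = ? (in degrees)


Re = -3.4, Im = -6.3
arg = atan2(-6.3, -3.4) = -118.3550 degrees

arg(z) = -118.3550 degrees


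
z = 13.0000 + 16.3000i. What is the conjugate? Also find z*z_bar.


z_bar = 13.0000 - 16.3000i
z*z_bar = 13^2 + 16.3^2 = 169 + 265.69 = 434.69

z_bar = 13.0000 - 16.3000i, z*z_bar = 434.69


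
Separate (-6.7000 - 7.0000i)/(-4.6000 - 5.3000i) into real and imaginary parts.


Multiply by conjugate: (-6.7000 - 7.0000i)(-4.6000 + 5.3000i) / ((-4.6)^2 + (-5.3)^2)
Numerator real = -6.7*(-4.6) - (7)*(-5.3) = 67.92
Numerator imag = -7*(-4.6) - (-6.7)*(-5.3) = -3.31
Denominator = 49.25
Re(z) = 67.92/49.25 = 1.3791
Im(z) = -3.31/49.25 = -0.0672

Re(z) = 1.3791, Im(z) = -0.0672


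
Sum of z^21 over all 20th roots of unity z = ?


The roots are w_k = w^k with w = e^(2*pi*i/20), and (w^k)^21 = (w^21)^k.
So S = 1 + u + u^2 + ... + u^(19) with u = w^21.
21 = 1*20 + 1, so 21 is not a multiple of 20: u = (w^20)^1 * w^1 = w^1 ≠ 1 (w is a primitive 20th root), while u^20 = (w^20)^21 = 1.
Geometric series: S = (1 - u^20)/(1 - u) = (1 - 1)/(1 - u) = 0

S = 0


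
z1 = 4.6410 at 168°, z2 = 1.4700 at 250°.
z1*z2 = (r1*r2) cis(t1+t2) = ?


r = 4.6410 * 1.4700 = 6.8223
theta = 168° + 250° = 418° = 58° (mod 360)

6.8223 cis(58°)


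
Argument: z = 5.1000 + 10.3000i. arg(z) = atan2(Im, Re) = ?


Re = 5.1, Im = 10.3
arg = atan2(10.3, 5.1) = 63.6579 degrees

arg(z) = 63.6579 degrees


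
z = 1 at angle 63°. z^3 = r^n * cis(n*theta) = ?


r^3 = 1^3 = 1
n*theta = 3*63° = 189° = 189° (mod 360)
a = 1*cos(189°) = -0.9877
b = 1*sin(189°) = -0.1564

1 cis(189°) = -0.9877 - 0.1564i


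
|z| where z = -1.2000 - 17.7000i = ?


|z| = sqrt((-1.2)^2 + (-17.7)^2) = sqrt(1.44 + 313.29) = sqrt(314.73) = 17.7406

|z| = 17.7406


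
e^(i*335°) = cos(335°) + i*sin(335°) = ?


cos(335°) = 0.9063
sin(335°) = -0.4226

e^(i*335°) = 0.9063 - 0.4226i


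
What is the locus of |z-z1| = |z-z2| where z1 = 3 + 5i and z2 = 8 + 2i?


Equal distances means the locus is the perpendicular bisector of z1 and z2.
Midpoint = ((3+8)/2, (5+2)/2) = (5.5000, 3.5000)

Perpendicular bisector through (5.5000, 3.5000)


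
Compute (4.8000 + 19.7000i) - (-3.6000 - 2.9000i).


Real: 4.8 + 3.6 = 8.4
Imag: 19.7 + 2.9 = 22.6

8.4000 + 22.6000i


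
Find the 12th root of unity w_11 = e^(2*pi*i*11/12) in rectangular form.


Angle = 360*11/12 = 330°
a = cos(330°) = 0.8660
b = sin(330°) = -0.5000

0.8660 - 0.5000i


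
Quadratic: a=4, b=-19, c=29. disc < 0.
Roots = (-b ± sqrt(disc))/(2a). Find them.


disc = (-19)^2 - 4*4*29 = 361 - 464 = -103
sqrt(|disc|) = sqrt(103) = 10.1489
Real part = 19/(2*4) = 2.3750
Imag part = 10.1489/(2*4) = 1.2686

2.3750 ± 1.2686i


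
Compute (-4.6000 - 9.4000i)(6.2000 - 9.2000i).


Real = -4.6*6.2 - (-9.4)*(-9.2) = -28.52 - 86.48 = -115
Imag = -4.6*(-9.2) + 6.2*(-9.4) = 42.32 - (58.28) = -15.96

-115.0000 - 15.9600i


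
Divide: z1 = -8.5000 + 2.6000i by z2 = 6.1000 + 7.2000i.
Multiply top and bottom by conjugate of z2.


Conjugate of z2 = 6.1000 - 7.2000i
Numerator: (-8.5000 + 2.6000i)(6.1000 - 7.2000i) = -33.1300 + 77.0600i
Denominator: 6.1^2 + 7.2^2 = 89.05
Result = (-33.1300 + 77.0600i)/89.05

-0.3720 + 0.8654i


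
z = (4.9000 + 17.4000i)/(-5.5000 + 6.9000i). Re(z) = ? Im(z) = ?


Multiply by conjugate: (4.9000 + 17.4000i)(-5.5000 - 6.9000i) / ((-5.5)^2 + 6.9^2)
Numerator real = 4.9*(-5.5) + 17.4*6.9 = 93.11
Numerator imag = 17.4*(-5.5) - 4.9*6.9 = -129.51
Denominator = 77.86
Re(z) = 93.11/77.86 = 1.1959
Im(z) = -129.51/77.86 = -1.6634

Re(z) = 1.1959, Im(z) = -1.6634


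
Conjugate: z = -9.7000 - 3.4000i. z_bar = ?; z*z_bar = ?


z_bar = -9.7000 + 3.4000i
z*z_bar = (-9.7)^2 + (-3.4)^2 = 94.09 + 11.56 = 105.65

z_bar = -9.7000 + 3.4000i, z*z_bar = 105.65


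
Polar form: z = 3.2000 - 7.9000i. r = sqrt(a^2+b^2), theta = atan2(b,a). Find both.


r = sqrt(10.24+62.41) = sqrt(72.65) = 8.5235
theta = atan2(-7.9, 3.2) = -67.9489 degrees

r = 8.5235, theta = -67.9489 degrees


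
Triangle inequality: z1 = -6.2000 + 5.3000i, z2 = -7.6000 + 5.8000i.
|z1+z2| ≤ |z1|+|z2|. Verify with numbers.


|z1| = sqrt((-6.2)^2 + 5.3^2) = sqrt(66.53) = 8.1566
|z2| = sqrt((-7.6)^2 + 5.8^2) = sqrt(91.4) = 9.5603
z1+z2 = -13.8000 + 11.1000i
|z1+z2| = sqrt(313.65) = 17.7102
|z1|+|z2| = 8.1566 + 9.5603 = 17.7169

|z1+z2| = 17.7102 ≤ |z1|+|z2| = 17.7169 (verified)


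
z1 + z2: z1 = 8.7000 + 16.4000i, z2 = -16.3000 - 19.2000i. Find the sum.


Real: 8.7 - 16.3 = -7.6
Imag: 16.4 - 19.2 = -2.8

-7.6000 - 2.8000i


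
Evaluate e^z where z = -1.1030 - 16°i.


e^-1.1030 = 0.3319
cos(-16°) = 0.96126
sin(-16°) = -0.2756
Real = 0.3319*0.96126 = 0.3190
Imag = 0.3319*(-0.2756) = -0.0915

0.3190 - 0.0915i


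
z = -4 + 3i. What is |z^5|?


|z| = sqrt(16+9) = sqrt(25) = 5
|z^5| = |z|^5 = 5^5 = 3125

|z^5| = 3125


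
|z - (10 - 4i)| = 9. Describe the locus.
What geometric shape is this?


|z - z0| = r is a circle with center z0 and radius r.
Center = (10, -4), radius = 9

Circle with center (10, -4) and radius 9


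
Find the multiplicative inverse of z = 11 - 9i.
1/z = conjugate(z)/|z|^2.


|z|^2 = 121+81 = 202
1/z = (11 + 9i)/202

1/z = 0.0545 + 0.0446i


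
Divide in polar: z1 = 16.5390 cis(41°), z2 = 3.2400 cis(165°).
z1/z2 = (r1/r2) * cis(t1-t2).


r = 16.5390 / 3.2400 = 5.1046
theta = 41° - 165° = -124° = 236° (mod 360)

5.1046 cis(236°)


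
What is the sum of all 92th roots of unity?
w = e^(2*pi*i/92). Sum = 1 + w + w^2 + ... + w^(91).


The sum of all 92th roots of unity is 0.
Geometric series: (1 - w^92)/(1 - w) = (1-1)/(1-w) = 0 since w^92 = 1, w ≠ 1.
Alternatively: coefficient of z^91 in z^92 - 1 is 0.

0


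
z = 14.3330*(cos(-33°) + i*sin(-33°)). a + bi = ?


a = 14.3330*cos(-33°) = 14.3330*0.83867 = 12.0207
b = 14.3330*sin(-33°) = 14.3330*(-0.54464) = -7.8063

12.0207 - 7.8063i


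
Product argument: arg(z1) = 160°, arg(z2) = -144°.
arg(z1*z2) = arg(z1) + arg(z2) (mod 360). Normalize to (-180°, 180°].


arg(z1*z2) = 160° - 144° = 16°
Normalized to (-180°, 180°]: 16°

16°


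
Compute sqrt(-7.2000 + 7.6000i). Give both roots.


|z| = sqrt(51.84+57.76) = 10.4690
sqrt((|z|+a)/2) = sqrt((10.4690+(-7.2))/2) = sqrt(1.6345) = 1.2785
sqrt((|z|-a)/2) = sqrt((10.4690-(-7.2))/2) = sqrt(8.8345) = 2.9723

±(1.2785 + 2.9723i) i.e. 1.2785 + 2.9723i and -1.2785 - 2.9723i


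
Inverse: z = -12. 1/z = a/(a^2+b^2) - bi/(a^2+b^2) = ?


|z|^2 = 144+0 = 144
1/z = (-12 - 0i)/144

1/z = -0.0833 + 0i


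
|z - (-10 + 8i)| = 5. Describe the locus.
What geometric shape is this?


|z - z0| = r is a circle with center z0 and radius r.
Center = (-10, 8), radius = 5

Circle with center (-10, 8) and radius 5


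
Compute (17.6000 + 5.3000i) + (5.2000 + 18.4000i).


Real: 17.6 + 5.2 = 22.8
Imag: 5.3 + 18.4 = 23.7

22.8000 + 23.7000i


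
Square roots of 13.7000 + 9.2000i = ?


|z| = sqrt(187.69+84.64) = 16.5024
sqrt((|z|+a)/2) = sqrt((16.5024+13.7)/2) = sqrt(15.1012) = 3.8860
sqrt((|z|-a)/2) = sqrt((16.5024-13.7)/2) = sqrt(1.4012) = 1.1837

±(3.8860 + 1.1837i) i.e. 3.8860 + 1.1837i and -3.8860 - 1.1837i


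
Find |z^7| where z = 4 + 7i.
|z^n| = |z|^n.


|z| = sqrt(16+49) = sqrt(65) = 8.0623
|z^7| = |z|^7 = (sqrt(65))^7 = 65^3 * sqrt(65) = 274625*sqrt(65)

|z^7| = 274625*sqrt(65) ≈ 2214097.5341


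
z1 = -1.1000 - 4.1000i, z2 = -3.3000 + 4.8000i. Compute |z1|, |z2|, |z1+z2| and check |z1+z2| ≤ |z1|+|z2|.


|z1| = sqrt((-1.1)^2 + (-4.1)^2) = sqrt(18.02) = 4.2450
|z2| = sqrt((-3.3)^2 + 4.8^2) = sqrt(33.93) = 5.8249
z1+z2 = -4.4000 + 0.7000i
|z1+z2| = sqrt(19.85) = 4.4553
|z1|+|z2| = 4.2450 + 5.8249 = 10.0699

|z1+z2| = 4.4553 ≤ |z1|+|z2| = 10.0699 (verified)


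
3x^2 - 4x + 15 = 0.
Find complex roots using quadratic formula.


disc = (-4)^2 - 4*3*15 = 16 - 180 = -164
sqrt(|disc|) = sqrt(164) = 12.8062
Real part = 4/(2*3) = 0.6667
Imag part = 12.8062/(2*3) = 2.1344

0.6667 ± 2.1344i


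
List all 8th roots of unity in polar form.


The 8th roots of unity are cis(360k/8°) for k=0..7
Angle step = 360/8 = 45°
Primitive root: cis(45°)
Primitive root = 0.7071 + 0.7071i

8 roots at angles: 0°, 45°, 90°, 135°, 180°, 225°, 270°, 315°


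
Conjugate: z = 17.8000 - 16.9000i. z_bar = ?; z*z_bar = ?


z_bar = 17.8000 + 16.9000i
z*z_bar = 17.8^2 + (-16.9)^2 = 316.84 + 285.61 = 602.45

z_bar = 17.8000 + 16.9000i, z*z_bar = 602.45


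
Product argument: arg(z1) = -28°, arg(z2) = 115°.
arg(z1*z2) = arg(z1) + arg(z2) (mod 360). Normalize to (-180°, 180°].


arg(z1*z2) = -28° + 115° = 87°
Normalized to (-180°, 180°]: 87°

87°


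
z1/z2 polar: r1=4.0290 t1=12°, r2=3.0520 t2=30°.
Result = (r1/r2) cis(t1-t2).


r = 4.0290 / 3.0520 = 1.3201
theta = 12° - 30° = -18° = 342° (mod 360)

1.3201 cis(342°)


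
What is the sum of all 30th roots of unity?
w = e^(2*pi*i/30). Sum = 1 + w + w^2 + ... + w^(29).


The sum of all 30th roots of unity is 0.
Geometric series: (1 - w^30)/(1 - w) = (1-1)/(1-w) = 0 since w^30 = 1, w ≠ 1.
Alternatively: coefficient of z^29 in z^30 - 1 is 0.

0


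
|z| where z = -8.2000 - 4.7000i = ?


|z| = sqrt((-8.2)^2 + (-4.7)^2) = sqrt(67.24 + 22.09) = sqrt(89.33) = 9.4515

|z| = 9.4515


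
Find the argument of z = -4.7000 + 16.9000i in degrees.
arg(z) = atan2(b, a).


Re = -4.7, Im = 16.9
arg = atan2(16.9, -4.7) = 105.5416 degrees

arg(z) = 105.5416 degrees


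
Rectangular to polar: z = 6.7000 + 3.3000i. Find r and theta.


r = sqrt(44.89+10.89) = sqrt(55.78) = 7.4686
theta = atan2(3.3, 6.7) = 26.2220 degrees

r = 7.4686, theta = 26.2220 degrees


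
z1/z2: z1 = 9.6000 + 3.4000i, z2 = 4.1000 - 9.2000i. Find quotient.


Conjugate of z2 = 4.1000 + 9.2000i
Numerator: (9.6000 + 3.4000i)(4.1000 + 9.2000i) = 8.0800 + 102.2600i
Denominator: 4.1^2 + (-9.2)^2 = 101.45
Result = (8.0800 + 102.2600i)/101.45

0.0796 + 1.0080i


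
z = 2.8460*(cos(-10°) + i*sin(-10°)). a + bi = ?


a = 2.8460*cos(-10°) = 2.8460*0.98481 = 2.8028
b = 2.8460*sin(-10°) = 2.8460*(-0.17365) = -0.4942

2.8028 - 0.4942i


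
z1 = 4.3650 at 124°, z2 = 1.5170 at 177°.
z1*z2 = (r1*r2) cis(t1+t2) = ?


r = 4.3650 * 1.5170 = 6.6217
theta = 124° + 177° = 301° = 301° (mod 360)

6.6217 cis(301°)


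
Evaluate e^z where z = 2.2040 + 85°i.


e^2.2040 = 9.0612
cos(85°) = 0.087156
sin(85°) = 0.99619
Real = 9.0612*0.087156 = 0.7897
Imag = 9.0612*0.99619 = 9.0267

0.7897 + 9.0267i


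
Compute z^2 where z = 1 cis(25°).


r^2 = 1^2 = 1
n*theta = 2*25° = 50° = 50° (mod 360)
a = 1*cos(50°) = 0.6428
b = 1*sin(50°) = 0.7660

1 cis(50°) = 0.6428 + 0.7660i


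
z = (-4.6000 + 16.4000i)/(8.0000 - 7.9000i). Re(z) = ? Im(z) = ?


Multiply by conjugate: (-4.6000 + 16.4000i)(8.0000 + 7.9000i) / (8^2 + (-7.9)^2)
Numerator real = -4.6*8 + 16.4*(-7.9) = -166.36
Numerator imag = 16.4*8 - (-4.6)*(-7.9) = 94.86
Denominator = 126.41
Re(z) = -166.36/126.41 = -1.3160
Im(z) = 94.86/126.41 = 0.7504

Re(z) = -1.3160, Im(z) = 0.7504


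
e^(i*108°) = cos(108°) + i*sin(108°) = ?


cos(108°) = -0.3090
sin(108°) = 0.9511

e^(i*108°) = -0.3090 + 0.9511i


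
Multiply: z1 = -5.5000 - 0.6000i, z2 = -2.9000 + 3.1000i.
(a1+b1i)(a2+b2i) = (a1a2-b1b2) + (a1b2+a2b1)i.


Real = -5.5*(-2.9) - (-0.6)*3.1 = 15.95 - (-1.86) = 17.81
Imag = -5.5*3.1 - (2.9)*(-0.6) = -17.05 + 1.74 = -15.31

17.8100 - 15.3100i


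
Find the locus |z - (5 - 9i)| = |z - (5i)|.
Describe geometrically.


Equal distances means the locus is the perpendicular bisector of z1 and z2.
Midpoint = ((5+0)/2, (-9+5)/2) = (2.5000, -2.0000)

Perpendicular bisector through (2.5000, -2.0000)


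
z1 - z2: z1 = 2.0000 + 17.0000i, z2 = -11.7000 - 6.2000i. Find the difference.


Real: 2 + 11.7 = 13.7
Imag: 17 + 6.2 = 23.2

13.7000 + 23.2000i


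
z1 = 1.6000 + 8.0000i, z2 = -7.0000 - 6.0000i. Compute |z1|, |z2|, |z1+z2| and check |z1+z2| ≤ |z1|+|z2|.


|z1| = sqrt(1.6^2 + 8^2) = sqrt(66.56) = 8.1584
|z2| = sqrt((-7)^2 + (-6)^2) = sqrt(85) = 9.2195
z1+z2 = -5.4000 + 2.0000i
|z1+z2| = sqrt(33.16) = 5.7585
|z1|+|z2| = 8.1584 + 9.2195 = 17.3779

|z1+z2| = 5.7585 ≤ |z1|+|z2| = 17.3779 (verified)


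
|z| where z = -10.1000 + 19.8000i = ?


|z| = sqrt((-10.1)^2 + 19.8^2) = sqrt(102.01 + 392.04) = sqrt(494.05) = 22.2272

|z| = 22.2272


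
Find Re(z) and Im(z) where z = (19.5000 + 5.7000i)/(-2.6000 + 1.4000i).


Multiply by conjugate: (19.5000 + 5.7000i)(-2.6000 - 1.4000i) / ((-2.6)^2 + 1.4^2)
Numerator real = 19.5*(-2.6) + 5.7*1.4 = -42.72
Numerator imag = 5.7*(-2.6) - 19.5*1.4 = -42.12
Denominator = 8.72
Re(z) = -42.72/8.72 = -4.8991
Im(z) = -42.12/8.72 = -4.8303

Re(z) = -4.8991, Im(z) = -4.8303


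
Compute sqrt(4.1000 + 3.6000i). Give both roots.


|z| = sqrt(16.81+12.96) = 5.4562
sqrt((|z|+a)/2) = sqrt((5.4562+4.1)/2) = sqrt(4.7781) = 2.1859
sqrt((|z|-a)/2) = sqrt((5.4562-4.1)/2) = sqrt(0.6781) = 0.8235

±(2.1859 + 0.8235i) i.e. 2.1859 + 0.8235i and -2.1859 - 0.8235i


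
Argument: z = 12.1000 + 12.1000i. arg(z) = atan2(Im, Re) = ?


Re = 12.1, Im = 12.1
arg = atan2(12.1, 12.1) = 45.0000 degrees

arg(z) = 45.0000 degrees


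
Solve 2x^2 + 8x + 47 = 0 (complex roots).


disc = 8^2 - 4*2*47 = 64 - 376 = -312
sqrt(|disc|) = sqrt(312) = 17.6635
Real part = -8/(2*2) = -2.0000
Imag part = 17.6635/(2*2) = 4.4159

-2.0000 ± 4.4159i


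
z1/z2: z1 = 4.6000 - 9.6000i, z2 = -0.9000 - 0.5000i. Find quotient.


Conjugate of z2 = -0.9000 + 0.5000i
Numerator: (4.6000 - 9.6000i)(-0.9000 + 0.5000i) = 0.6600 + 10.9400i
Denominator: (-0.9)^2 + (-0.5)^2 = 1.06
Result = (0.6600 + 10.9400i)/1.06

0.6226 + 10.3208i


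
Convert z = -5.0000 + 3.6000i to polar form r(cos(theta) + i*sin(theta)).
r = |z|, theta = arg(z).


r = sqrt(25+12.96) = sqrt(37.96) = 6.1612
theta = atan2(3.6, -5) = 144.2461 degrees

r = 6.1612, theta = 144.2461 degrees


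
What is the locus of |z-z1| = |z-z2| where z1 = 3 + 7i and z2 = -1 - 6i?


Equal distances means the locus is the perpendicular bisector of z1 and z2.
Midpoint = ((3+(-1))/2, (7+(-6))/2) = (1.0000, 0.5000)

Perpendicular bisector through (1.0000, 0.5000)


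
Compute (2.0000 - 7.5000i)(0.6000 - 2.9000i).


Real = 2*0.6 - (-7.5)*(-2.9) = 1.2 - 21.75 = -20.55
Imag = 2*(-2.9) + 0.6*(-7.5) = -5.8 - (4.5) = -10.3

-20.5500 - 10.3000i


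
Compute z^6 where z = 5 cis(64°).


r^6 = 5^6 = 15625
n*theta = 6*64° = 384° = 24° (mod 360)
a = 15625*cos(24°) = 14274.1478
b = 15625*sin(24°) = 6355.2600

15625 cis(24°) = 14274.1478 + 6355.2600i


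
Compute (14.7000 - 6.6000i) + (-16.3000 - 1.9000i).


Real: 14.7 - 16.3 = -1.6
Imag: -6.6 - 1.9 = -8.5

-1.6000 - 8.5000i


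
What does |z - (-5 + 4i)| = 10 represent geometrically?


|z - z0| = r is a circle with center z0 and radius r.
Center = (-5, 4), radius = 10

Circle with center (-5, 4) and radius 10


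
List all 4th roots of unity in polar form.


The 4th roots of unity are cis(360k/4°) for k=0..3
Angle step = 360/4 = 90°
Primitive root: cis(90°)
Primitive root = 0 + 1.0000i

4 roots at angles: 0°, 90°, 180°, 270°


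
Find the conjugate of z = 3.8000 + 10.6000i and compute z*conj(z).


z_bar = 3.8000 - 10.6000i
z*z_bar = 3.8^2 + 10.6^2 = 14.44 + 112.36 = 126.8

z_bar = 3.8000 - 10.6000i, z*z_bar = 126.8


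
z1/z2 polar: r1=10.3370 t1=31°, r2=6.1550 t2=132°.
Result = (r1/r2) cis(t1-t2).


r = 10.3370 / 6.1550 = 1.6794
theta = 31° - 132° = -101° = 259° (mod 360)

1.6794 cis(259°)


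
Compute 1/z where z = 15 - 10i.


|z|^2 = 225+100 = 325
1/z = (15 + 10i)/325

1/z = 0.0462 + 0.0308i


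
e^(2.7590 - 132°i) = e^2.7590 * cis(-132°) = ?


e^2.7590 = 15.7841
cos(-132°) = -0.66913
sin(-132°) = -0.74314
Real = 15.7841*(-0.66913) = -10.5616
Imag = 15.7841*(-0.74314) = -11.7298

-10.5616 - 11.7298i


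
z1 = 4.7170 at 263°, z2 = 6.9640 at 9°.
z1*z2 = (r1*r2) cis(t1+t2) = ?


r = 4.7170 * 6.9640 = 32.8492
theta = 263° + 9° = 272° = 272° (mod 360)

32.8492 cis(272°)


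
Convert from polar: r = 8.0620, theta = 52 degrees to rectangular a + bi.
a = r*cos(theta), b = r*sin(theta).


a = 8.0620*cos(52°) = 8.0620*0.61566 = 4.9635
b = 8.0620*sin(52°) = 8.0620*0.788 = 6.3529

4.9635 + 6.3529i


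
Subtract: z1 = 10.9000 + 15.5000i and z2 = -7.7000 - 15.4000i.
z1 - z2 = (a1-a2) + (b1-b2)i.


Real: 10.9 + 7.7 = 18.6
Imag: 15.5 + 15.4 = 30.9

18.6000 + 30.9000i


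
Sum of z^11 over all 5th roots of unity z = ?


The roots are w_k = w^k with w = e^(2*pi*i/5), and (w^k)^11 = (w^11)^k.
So S = 1 + u + u^2 + ... + u^(4) with u = w^11.
11 = 2*5 + 1, so 11 is not a multiple of 5: u = (w^5)^2 * w^1 = w^1 ≠ 1 (w is a primitive 5th root), while u^5 = (w^5)^11 = 1.
Geometric series: S = (1 - u^5)/(1 - u) = (1 - 1)/(1 - u) = 0

S = 0


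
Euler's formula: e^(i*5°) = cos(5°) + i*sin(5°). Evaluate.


cos(5°) = 0.9962
sin(5°) = 0.0872

e^(i*5°) = 0.9962 + 0.0872i


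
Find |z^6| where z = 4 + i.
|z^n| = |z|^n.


|z| = sqrt(16+1) = sqrt(17) = 4.1231
|z^6| = |z|^6 = (sqrt(17))^6 = 17^3 = 4913

|z^6| = 4913


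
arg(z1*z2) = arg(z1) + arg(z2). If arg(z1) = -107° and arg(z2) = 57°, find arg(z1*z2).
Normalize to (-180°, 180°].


arg(z1*z2) = -107° + 57° = -50°
Normalized to (-180°, 180°]: -50°

-50°


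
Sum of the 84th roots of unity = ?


The sum of all 84th roots of unity is 0.
Geometric series: (1 - w^84)/(1 - w) = (1-1)/(1-w) = 0 since w^84 = 1, w ≠ 1.
Alternatively: coefficient of z^83 in z^84 - 1 is 0.

0


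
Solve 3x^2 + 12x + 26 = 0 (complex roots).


disc = 12^2 - 4*3*26 = 144 - 312 = -168
sqrt(|disc|) = sqrt(168) = 12.9615
Real part = -12/(2*3) = -2.0000
Imag part = 12.9615/(2*3) = 2.1602

-2.0000 ± 2.1602i


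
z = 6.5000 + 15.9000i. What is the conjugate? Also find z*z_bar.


z_bar = 6.5000 - 15.9000i
z*z_bar = 6.5^2 + 15.9^2 = 42.25 + 252.81 = 295.06

z_bar = 6.5000 - 15.9000i, z*z_bar = 295.06


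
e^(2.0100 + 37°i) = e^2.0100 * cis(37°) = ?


e^2.0100 = 7.4633
cos(37°) = 0.79864
sin(37°) = 0.601815
Real = 7.4633*0.79864 = 5.9605
Imag = 7.4633*0.601815 = 4.4915

5.9605 + 4.4915i


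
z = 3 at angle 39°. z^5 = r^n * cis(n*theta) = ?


r^5 = 3^5 = 243
n*theta = 5*39° = 195° = 195° (mod 360)
a = 243*cos(195°) = -234.7200
b = 243*sin(195°) = -62.8930

243 cis(195°) = -234.7200 - 62.8930i


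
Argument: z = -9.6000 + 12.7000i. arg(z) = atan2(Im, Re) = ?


Re = -9.6, Im = 12.7
arg = atan2(12.7, -9.6) = 127.0858 degrees

arg(z) = 127.0858 degrees


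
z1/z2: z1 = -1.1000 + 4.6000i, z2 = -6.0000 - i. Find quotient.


Conjugate of z2 = -6.0000 + i
Numerator: (-1.1000 + 4.6000i)(-6.0000 + i) = 2.0000 - 28.7000i
Denominator: (-6)^2 + (-1)^2 = 37
Result = (2.0000 - 28.7000i)/37

0.0541 - 0.7757i


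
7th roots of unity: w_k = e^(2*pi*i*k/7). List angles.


The 7th roots of unity are cis(360k/7°) for k=0..6
Angle step = 360/7 = 51.4286°
Primitive root: cis(51.4286°)
Primitive root = 0.6235 + 0.7818i

7 roots at angles: 0°, 51.4286°, 102.8571°, 154.2857°, 205.7143°, 257.1429°, 308.5714°


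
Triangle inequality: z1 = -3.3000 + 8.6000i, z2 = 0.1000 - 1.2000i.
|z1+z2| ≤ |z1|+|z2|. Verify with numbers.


|z1| = sqrt((-3.3)^2 + 8.6^2) = sqrt(84.85) = 9.2114
|z2| = sqrt(0.1^2 + (-1.2)^2) = sqrt(1.45) = 1.2042
z1+z2 = -3.2000 + 7.4000i
|z1+z2| = sqrt(65) = 8.0623
|z1|+|z2| = 9.2114 + 1.2042 = 10.4156

|z1+z2| = 8.0623 ≤ |z1|+|z2| = 10.4156 (verified)


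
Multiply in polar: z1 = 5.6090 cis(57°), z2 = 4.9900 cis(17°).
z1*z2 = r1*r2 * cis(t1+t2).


r = 5.6090 * 4.9900 = 27.9889
theta = 57° + 17° = 74° = 74° (mod 360)

27.9889 cis(74°)


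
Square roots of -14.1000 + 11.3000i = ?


|z| = sqrt(198.81+127.69) = 18.0693
sqrt((|z|+a)/2) = sqrt((18.0693+(-14.1))/2) = sqrt(1.9847) = 1.4088
sqrt((|z|-a)/2) = sqrt((18.0693-(-14.1))/2) = sqrt(16.0847) = 4.0106

±(1.4088 + 4.0106i) i.e. 1.4088 + 4.0106i and -1.4088 - 4.0106i


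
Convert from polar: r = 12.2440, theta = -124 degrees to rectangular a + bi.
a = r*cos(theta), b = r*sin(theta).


a = 12.2440*cos(-124°) = 12.2440*(-0.5592) = -6.8468
b = 12.2440*sin(-124°) = 12.2440*(-0.829038) = -10.1507

-6.8468 - 10.1507i


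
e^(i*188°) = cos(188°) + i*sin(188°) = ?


cos(188°) = -0.9903
sin(188°) = -0.1392

e^(i*188°) = -0.9903 - 0.1392i


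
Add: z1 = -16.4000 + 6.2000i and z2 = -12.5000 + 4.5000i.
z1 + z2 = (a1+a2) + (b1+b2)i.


Real: -16.4 - 12.5 = -28.9
Imag: 6.2 + 4.5 = 10.7

-28.9000 + 10.7000i


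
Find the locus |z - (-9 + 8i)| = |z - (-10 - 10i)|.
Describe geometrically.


Equal distances means the locus is the perpendicular bisector of z1 and z2.
Midpoint = ((-9+(-10))/2, (8+(-10))/2) = (-9.5000, -1.0000)

Perpendicular bisector through (-9.5000, -1.0000)


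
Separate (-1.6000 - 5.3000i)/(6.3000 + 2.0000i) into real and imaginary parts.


Multiply by conjugate: (-1.6000 - 5.3000i)(6.3000 - 2.0000i) / (6.3^2 + 2^2)
Numerator real = -1.6*6.3 - (5.3)*2 = -20.68
Numerator imag = -5.3*6.3 - (-1.6)*2 = -30.19
Denominator = 43.69
Re(z) = -20.68/43.69 = -0.4733
Im(z) = -30.19/43.69 = -0.6910

Re(z) = -0.4733, Im(z) = -0.6910


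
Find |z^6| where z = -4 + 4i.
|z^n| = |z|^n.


|z| = sqrt(16+16) = sqrt(32) = 5.6569
|z^6| = |z|^6 = (sqrt(32))^6 = 32^3 = 32768

|z^6| = 32768


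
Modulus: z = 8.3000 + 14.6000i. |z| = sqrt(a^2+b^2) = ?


|z| = sqrt(8.3^2 + 14.6^2) = sqrt(68.89 + 213.16) = sqrt(282.05) = 16.7943

|z| = 16.7943


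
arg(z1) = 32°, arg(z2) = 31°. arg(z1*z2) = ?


arg(z1*z2) = 32° + 31° = 63°
Normalized to (-180°, 180°]: 63°

63°


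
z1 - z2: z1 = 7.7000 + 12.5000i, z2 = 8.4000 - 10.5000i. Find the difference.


Real: 7.7 - 8.4 = -0.7
Imag: 12.5 + 10.5 = 23

-0.7000 + 23.0000i


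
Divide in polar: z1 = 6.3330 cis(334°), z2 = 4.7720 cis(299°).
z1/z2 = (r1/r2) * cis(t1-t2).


r = 6.3330 / 4.7720 = 1.3271
theta = 334° - 299° = 35° = 35° (mod 360)

1.3271 cis(35°)


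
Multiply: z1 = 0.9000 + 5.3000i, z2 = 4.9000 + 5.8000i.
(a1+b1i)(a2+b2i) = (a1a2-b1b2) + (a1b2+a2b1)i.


Real = 0.9*4.9 - 5.3*5.8 = 4.41 - 30.74 = -26.33
Imag = 0.9*5.8 + 4.9*5.3 = 5.22 + 25.97 = 31.19

-26.3300 + 31.1900i


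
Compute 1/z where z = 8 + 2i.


|z|^2 = 64+4 = 68
1/z = (8 - 2i)/68

1/z = 0.1176 - 0.0294i


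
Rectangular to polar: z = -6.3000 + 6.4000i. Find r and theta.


r = sqrt(39.69+40.96) = sqrt(80.65) = 8.9805
theta = atan2(6.4, -6.3) = 134.5489 degrees

r = 8.9805, theta = 134.5489 degrees


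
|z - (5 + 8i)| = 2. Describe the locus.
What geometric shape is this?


|z - z0| = r is a circle with center z0 and radius r.
Center = (5, 8), radius = 2

Circle with center (5, 8) and radius 2


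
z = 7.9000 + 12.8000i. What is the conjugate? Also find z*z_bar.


z_bar = 7.9000 - 12.8000i
z*z_bar = 7.9^2 + 12.8^2 = 62.41 + 163.84 = 226.25

z_bar = 7.9000 - 12.8000i, z*z_bar = 226.25


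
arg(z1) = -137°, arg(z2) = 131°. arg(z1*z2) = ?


arg(z1*z2) = -137° + 131° = -6°
Normalized to (-180°, 180°]: -6°

-6°


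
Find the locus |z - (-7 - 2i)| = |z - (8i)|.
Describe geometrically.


Equal distances means the locus is the perpendicular bisector of z1 and z2.
Midpoint = ((-7+0)/2, (-2+8)/2) = (-3.5000, 3.0000)

Perpendicular bisector through (-3.5000, 3.0000)


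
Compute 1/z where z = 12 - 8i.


|z|^2 = 144+64 = 208
1/z = (12 + 8i)/208

1/z = 0.0577 + 0.0385i


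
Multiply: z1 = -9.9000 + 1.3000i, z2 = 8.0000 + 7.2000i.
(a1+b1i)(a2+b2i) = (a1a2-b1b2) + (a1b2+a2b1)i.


Real = -9.9*8 - 1.3*7.2 = -79.2 - 9.36 = -88.56
Imag = -9.9*7.2 + 8*1.3 = -71.28 + 10.4 = -60.88

-88.5600 - 60.8800i


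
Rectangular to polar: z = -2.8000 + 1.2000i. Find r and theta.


r = sqrt(7.84+1.44) = sqrt(9.28) = 3.0463
theta = atan2(1.2, -2.8) = 156.8014 degrees

r = 3.0463, theta = 156.8014 degrees


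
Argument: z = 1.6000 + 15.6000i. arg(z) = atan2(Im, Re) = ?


Re = 1.6, Im = 15.6
arg = atan2(15.6, 1.6) = 84.1440 degrees

arg(z) = 84.1440 degrees


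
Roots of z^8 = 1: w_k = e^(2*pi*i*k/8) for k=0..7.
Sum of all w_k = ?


The sum of all 8th roots of unity is 0.
Geometric series: (1 - w^8)/(1 - w) = (1-1)/(1-w) = 0 since w^8 = 1, w ≠ 1.
Alternatively: coefficient of z^7 in z^8 - 1 is 0.

0


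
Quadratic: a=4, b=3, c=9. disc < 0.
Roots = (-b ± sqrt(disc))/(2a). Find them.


disc = 3^2 - 4*4*9 = 9 - 144 = -135
sqrt(|disc|) = sqrt(135) = 11.6190
Real part = -3/(2*4) = -0.3750
Imag part = 11.6190/(2*4) = 1.4524

-0.3750 ± 1.4524i


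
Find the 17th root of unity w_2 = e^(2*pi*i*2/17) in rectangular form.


Angle = 360*2/17 = 42.3529°
a = cos(42.3529°) = 0.7390
b = sin(42.3529°) = 0.6737

0.7390 + 0.6737i


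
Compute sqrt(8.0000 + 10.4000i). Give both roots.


|z| = sqrt(64+108.16) = 13.1210
sqrt((|z|+a)/2) = sqrt((13.1210+8)/2) = sqrt(10.5605) = 3.2497
sqrt((|z|-a)/2) = sqrt((13.1210-8)/2) = sqrt(2.5605) = 1.6002

±(3.2497 + 1.6002i) i.e. 3.2497 + 1.6002i and -3.2497 - 1.6002i


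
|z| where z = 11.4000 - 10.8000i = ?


|z| = sqrt(11.4^2 + (-10.8)^2) = sqrt(129.96 + 116.64) = sqrt(246.6) = 15.7035

|z| = 15.7035


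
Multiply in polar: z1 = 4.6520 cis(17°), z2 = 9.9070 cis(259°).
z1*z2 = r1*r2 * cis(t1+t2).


r = 4.6520 * 9.9070 = 46.0874
theta = 17° + 259° = 276° = 276° (mod 360)

46.0874 cis(276°)


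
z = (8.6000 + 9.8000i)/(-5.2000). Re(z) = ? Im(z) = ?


Multiply by conjugate: (8.6000 + 9.8000i)(-5.2000) / ((-5.2)^2 + 0^2)
Numerator real = 8.6*(-5.2) + 9.8*0 = -44.72
Numerator imag = 9.8*(-5.2) - 8.6*0 = -50.96
Denominator = 27.04
Re(z) = -44.72/27.04 = -1.6538
Im(z) = -50.96/27.04 = -1.8846

Re(z) = -1.6538, Im(z) = -1.8846


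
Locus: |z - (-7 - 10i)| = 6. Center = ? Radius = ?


|z - z0| = r is a circle with center z0 and radius r.
Center = (-7, -10), radius = 6

Circle with center (-7, -10) and radius 6


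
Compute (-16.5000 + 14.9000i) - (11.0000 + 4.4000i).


Real: -16.5 - 11 = -27.5
Imag: 14.9 - 4.4 = 10.5

-27.5000 + 10.5000i


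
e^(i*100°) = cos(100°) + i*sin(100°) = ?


cos(100°) = -0.1736
sin(100°) = 0.9848

e^(i*100°) = -0.1736 + 0.9848i


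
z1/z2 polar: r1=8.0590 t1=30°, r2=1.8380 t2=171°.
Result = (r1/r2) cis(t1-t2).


r = 8.0590 / 1.8380 = 4.3847
theta = 30° - 171° = -141° = 219° (mod 360)

4.3847 cis(219°)


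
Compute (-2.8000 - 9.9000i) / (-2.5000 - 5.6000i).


Conjugate of z2 = -2.5000 + 5.6000i
Numerator: (-2.8000 - 9.9000i)(-2.5000 + 5.6000i) = 62.4400 + 9.0700i
Denominator: (-2.5)^2 + (-5.6)^2 = 37.61
Result = (62.4400 + 9.0700i)/37.61

1.6602 + 0.2412i


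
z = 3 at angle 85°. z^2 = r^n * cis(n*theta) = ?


r^2 = 3^2 = 9
n*theta = 2*85° = 170° = 170° (mod 360)
a = 9*cos(170°) = -8.8633
b = 9*sin(170°) = 1.5628

9 cis(170°) = -8.8633 + 1.5628i


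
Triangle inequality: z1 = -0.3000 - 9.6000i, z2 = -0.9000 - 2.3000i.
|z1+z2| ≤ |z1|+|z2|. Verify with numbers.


|z1| = sqrt((-0.3)^2 + (-9.6)^2) = sqrt(92.25) = 9.6047
|z2| = sqrt((-0.9)^2 + (-2.3)^2) = sqrt(6.1) = 2.4698
z1+z2 = -1.2000 - 11.9000i
|z1+z2| = sqrt(143.05) = 11.9604
|z1|+|z2| = 9.6047 + 2.4698 = 12.0745

|z1+z2| = 11.9604 ≤ |z1|+|z2| = 12.0745 (verified)


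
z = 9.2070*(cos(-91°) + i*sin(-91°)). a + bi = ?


a = 9.2070*cos(-91°) = 9.2070*(-0.01745) = -0.1607
b = 9.2070*sin(-91°) = 9.2070*(-0.99985) = -9.2056

-0.1607 - 9.2056i


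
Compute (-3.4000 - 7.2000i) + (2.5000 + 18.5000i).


Real: -3.4 + 2.5 = -0.9
Imag: -7.2 + 18.5 = 11.3

-0.9000 + 11.3000i


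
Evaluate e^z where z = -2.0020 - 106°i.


e^-2.0020 = 0.13506
cos(-106°) = -0.2756
sin(-106°) = -0.9613
Real = 0.13506*(-0.2756) = -0.0372
Imag = 0.13506*(-0.9613) = -0.1298

-0.0372 - 0.1298i


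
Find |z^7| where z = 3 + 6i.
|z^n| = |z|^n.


|z| = sqrt(9+36) = sqrt(45) = 6.7082
|z^7| = |z|^7 = (sqrt(45))^7 = 45^3 * sqrt(45) = 91125*sqrt(45)

|z^7| = 91125*sqrt(45) ≈ 611285.0833


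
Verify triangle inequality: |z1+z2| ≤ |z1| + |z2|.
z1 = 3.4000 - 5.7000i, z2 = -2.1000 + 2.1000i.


|z1| = sqrt(3.4^2 + (-5.7)^2) = sqrt(44.05) = 6.6370
|z2| = sqrt((-2.1)^2 + 2.1^2) = sqrt(8.82) = 2.9698
z1+z2 = 1.3000 - 3.6000i
|z1+z2| = sqrt(14.65) = 3.8275
|z1|+|z2| = 6.6370 + 2.9698 = 9.6068

|z1+z2| = 3.8275 ≤ |z1|+|z2| = 9.6068 (verified)


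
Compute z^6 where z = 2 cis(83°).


r^6 = 2^6 = 64
n*theta = 6*83° = 498° = 138° (mod 360)
a = 64*cos(138°) = -47.5613
b = 64*sin(138°) = 42.8244

64 cis(138°) = -47.5613 + 42.8244i


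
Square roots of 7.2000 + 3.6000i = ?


|z| = sqrt(51.84+12.96) = 8.0498
sqrt((|z|+a)/2) = sqrt((8.0498+7.2)/2) = sqrt(7.6249) = 2.7613
sqrt((|z|-a)/2) = sqrt((8.0498-7.2)/2) = sqrt(0.4249) = 0.6519

±(2.7613 + 0.6519i) i.e. 2.7613 + 0.6519i and -2.7613 - 0.6519i


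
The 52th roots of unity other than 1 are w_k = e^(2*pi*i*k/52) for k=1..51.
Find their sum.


With w = e^(2*pi*i/52), all 52 of the 52th roots of unity w^0 = 1, w, ..., w^(51) sum to 0: 1 + w + ... + w^(51) = (1 - w^52)/(1 - w) = 0 since w^52 = 1, w ≠ 1.
Removing the root 1: w + w^2 + ... + w^(51) = 0 - 1 = -1

Sum = -1


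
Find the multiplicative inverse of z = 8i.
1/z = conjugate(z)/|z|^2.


|z|^2 = 0+64 = 64
1/z = (0 - 8i)/64

1/z = 0 - 0.1250i


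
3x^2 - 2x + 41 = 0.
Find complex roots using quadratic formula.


disc = (-2)^2 - 4*3*41 = 4 - 492 = -488
sqrt(|disc|) = sqrt(488) = 22.0907
Real part = 2/(2*3) = 0.3333
Imag part = 22.0907/(2*3) = 3.6818

0.3333 ± 3.6818i


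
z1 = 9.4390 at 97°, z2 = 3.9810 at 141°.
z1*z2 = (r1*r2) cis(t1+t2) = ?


r = 9.4390 * 3.9810 = 37.5767
theta = 97° + 141° = 238° = 238° (mod 360)

37.5767 cis(238°)


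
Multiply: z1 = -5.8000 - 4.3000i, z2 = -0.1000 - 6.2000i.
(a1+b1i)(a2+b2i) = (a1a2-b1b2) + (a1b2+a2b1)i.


Real = -5.8*(-0.1) - (-4.3)*(-6.2) = 0.58 - 26.66 = -26.08
Imag = -5.8*(-6.2) - (0.1)*(-4.3) = 35.96 + 0.43 = 36.39

-26.0800 + 36.3900i


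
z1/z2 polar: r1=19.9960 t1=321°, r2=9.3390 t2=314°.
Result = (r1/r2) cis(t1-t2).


r = 19.9960 / 9.3390 = 2.1411
theta = 321° - 314° = 7° = 7° (mod 360)

2.1411 cis(7°)


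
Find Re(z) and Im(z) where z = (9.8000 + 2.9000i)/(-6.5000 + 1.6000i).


Multiply by conjugate: (9.8000 + 2.9000i)(-6.5000 - 1.6000i) / ((-6.5)^2 + 1.6^2)
Numerator real = 9.8*(-6.5) + 2.9*1.6 = -59.06
Numerator imag = 2.9*(-6.5) - 9.8*1.6 = -34.53
Denominator = 44.81
Re(z) = -59.06/44.81 = -1.3180
Im(z) = -34.53/44.81 = -0.7706

Re(z) = -1.3180, Im(z) = -0.7706


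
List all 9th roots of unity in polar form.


The 9th roots of unity are cis(360k/9°) for k=0..8
Angle step = 360/9 = 40°
Primitive root: cis(40°)
Primitive root = 0.7660 + 0.6428i

9 roots at angles: 0°, 40°, 80°, 120°, 160°, 200°, 240°, 280°, 320°
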